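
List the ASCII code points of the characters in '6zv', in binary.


String: '6zv'  (3 characters)
Per-character ASCII lookup:
  '6': digits start at 48: '6' = 48 + 6 = 54 → 110110
  'z': lowercase starts at 97: 'z' = 97 + 25 = 122 → 1111010
  'v': lowercase starts at 97: 'v' = 97 + 21 = 118 → 1110110
= 110110 1111010 1110110


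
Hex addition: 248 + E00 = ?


Align and add column by column (LSB to MSB, each column mod 16 with carry):
  0248
+ 0E00
  ----
  col 0: 8(8) + 0(0) + 0 (carry in) = 8 → 8(8), carry out 0
  col 1: 4(4) + 0(0) + 0 (carry in) = 4 → 4(4), carry out 0
  col 2: 2(2) + E(14) + 0 (carry in) = 16 → 0(0), carry out 1
  col 3: 0(0) + 0(0) + 1 (carry in) = 1 → 1(1), carry out 0
Reading digits MSB→LSB: 1048
Strip leading zeros: 1048
= 0x1048


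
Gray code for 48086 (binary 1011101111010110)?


Binary: 1011101111010110
Gray code: G = B XOR (B >> 1)
B >> 1 = 0101110111101011
1011101111010110 XOR 0101110111101011:
  1 XOR 0 = 1
  0 XOR 1 = 1
  1 XOR 0 = 1
  1 XOR 1 = 0
  1 XOR 1 = 0
  0 XOR 1 = 1
  1 XOR 0 = 1
  1 XOR 1 = 0
  1 XOR 1 = 0
  1 XOR 1 = 0
  0 XOR 1 = 1
  1 XOR 0 = 1
  0 XOR 1 = 1
  1 XOR 0 = 1
  1 XOR 1 = 0
  0 XOR 1 = 1
= 1110011000111101


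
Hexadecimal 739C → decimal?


Positional values:
Position 0: C × 16^0 = 12 × 1 = 12
Position 1: 9 × 16^1 = 9 × 16 = 144
Position 2: 3 × 16^2 = 3 × 256 = 768
Position 3: 7 × 16^3 = 7 × 4096 = 28672
Sum = 12 + 144 + 768 + 28672
= 29596


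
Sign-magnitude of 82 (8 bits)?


Sign bit: 0 (positive)
Magnitude: 82 = 1010010
= 01010010


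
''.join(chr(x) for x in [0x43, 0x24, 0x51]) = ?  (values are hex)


Codes (hex): 0x43 0x24 0x51
Per-code ASCII lookup:
  0x43 = 67  (range 65-90: uppercase, 67 - 65 = 2) → 'C'
  0x24 = 36  (special character) → '$'
  0x51 = 81  (range 65-90: uppercase, 81 - 65 = 16) → 'Q'
= 'C$Q'


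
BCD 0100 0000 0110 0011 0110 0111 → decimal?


Each 4-bit group → digit:
  0100 → 4
  0000 → 0
  0110 → 6
  0011 → 3
  0110 → 6
  0111 → 7
= 406367


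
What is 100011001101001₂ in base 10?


Positional values:
Bit 0: 1 × 2^0 = 1
Bit 3: 1 × 2^3 = 8
Bit 5: 1 × 2^5 = 32
Bit 6: 1 × 2^6 = 64
Bit 9: 1 × 2^9 = 512
Bit 10: 1 × 2^10 = 1024
Bit 14: 1 × 2^14 = 16384
Sum = 1 + 8 + 32 + 64 + 512 + 1024 + 16384
= 18025


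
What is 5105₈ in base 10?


Positional values:
Position 0: 5 × 8^0 = 5
Position 1: 0 × 8^1 = 0
Position 2: 1 × 8^2 = 64
Position 3: 5 × 8^3 = 2560
Sum = 5 + 0 + 64 + 2560
= 2629


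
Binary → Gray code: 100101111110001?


Binary: 100101111110001
Gray code: G = B XOR (B >> 1)
B >> 1 = 010010111111000
100101111110001 XOR 010010111111000:
  1 XOR 0 = 1
  0 XOR 1 = 1
  0 XOR 0 = 0
  1 XOR 0 = 1
  0 XOR 1 = 1
  1 XOR 0 = 1
  1 XOR 1 = 0
  1 XOR 1 = 0
  1 XOR 1 = 0
  1 XOR 1 = 0
  1 XOR 1 = 0
  0 XOR 1 = 1
  0 XOR 0 = 0
  0 XOR 0 = 0
  1 XOR 0 = 1
= 110111000001001


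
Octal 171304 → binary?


Each octal digit → 3 binary bits:
  1 = 001
  7 = 111
  1 = 001
  3 = 011
  0 = 000
  4 = 100
Concatenate: 001 111 001 011 000 100
= 001111001011000100


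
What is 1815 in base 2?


Divide by 2 repeatedly:
1815 ÷ 2 = 907 remainder 1
907 ÷ 2 = 453 remainder 1
453 ÷ 2 = 226 remainder 1
226 ÷ 2 = 113 remainder 0
113 ÷ 2 = 56 remainder 1
56 ÷ 2 = 28 remainder 0
28 ÷ 2 = 14 remainder 0
14 ÷ 2 = 7 remainder 0
7 ÷ 2 = 3 remainder 1
3 ÷ 2 = 1 remainder 1
1 ÷ 2 = 0 remainder 1
Reading remainders bottom-up:
= 11100010111


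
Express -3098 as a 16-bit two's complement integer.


Original: 0000110000011010
Step 1 - Invert all bits: 1111001111100101
Step 2 - Add 1: 1111001111100101 + 1
= 1111001111100110 (represents -3098)


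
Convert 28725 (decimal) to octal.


Divide by 8 repeatedly:
28725 ÷ 8 = 3590 remainder 5
3590 ÷ 8 = 448 remainder 6
448 ÷ 8 = 56 remainder 0
56 ÷ 8 = 7 remainder 0
7 ÷ 8 = 0 remainder 7
Reading remainders bottom-up:
= 0o70065


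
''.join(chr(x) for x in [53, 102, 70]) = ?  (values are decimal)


Codes (decimal): 53 102 70
Per-code ASCII lookup:
  53  (range 48-57: digits, 53 - 48 = 5) → '5'
  102  (range 97-122: lowercase, 102 - 97 = 5) → 'f'
  70  (range 65-90: uppercase, 70 - 65 = 5) → 'F'
= '5fF'


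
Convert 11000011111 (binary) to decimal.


Positional values:
Bit 0: 1 × 2^0 = 1
Bit 1: 1 × 2^1 = 2
Bit 2: 1 × 2^2 = 4
Bit 3: 1 × 2^3 = 8
Bit 4: 1 × 2^4 = 16
Bit 9: 1 × 2^9 = 512
Bit 10: 1 × 2^10 = 1024
Sum = 1 + 2 + 4 + 8 + 16 + 512 + 1024
= 1567


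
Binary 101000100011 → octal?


Group into 3-bit groups: 101000100011
  101 = 5
  000 = 0
  100 = 4
  011 = 3
= 0o5043


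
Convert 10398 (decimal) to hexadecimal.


Divide by 16 repeatedly:
10398 ÷ 16 = 649 remainder 14 (E)
649 ÷ 16 = 40 remainder 9 (9)
40 ÷ 16 = 2 remainder 8 (8)
2 ÷ 16 = 0 remainder 2 (2)
Reading remainders bottom-up:
= 0x289E


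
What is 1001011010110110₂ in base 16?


Group into 4-bit nibbles: 1001011010110110
  1001 = 9
  0110 = 6
  1011 = B
  0110 = 6
= 0x96B6


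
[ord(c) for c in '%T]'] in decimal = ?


String: '%T]'  (3 characters)
Per-character ASCII lookup:
  '%': special character: '%' = 37
  'T': uppercase starts at 65: 'T' = 65 + 19 = 84
  ']': special character: ']' = 93
= 37 84 93


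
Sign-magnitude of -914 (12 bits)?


Sign bit: 1 (negative)
Magnitude: 914 = 01110010010
= 101110010010


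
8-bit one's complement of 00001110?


Original: 00001110
Invert all bits:
  bit 0: 0 → 1
  bit 1: 0 → 1
  bit 2: 0 → 1
  bit 3: 0 → 1
  bit 4: 1 → 0
  bit 5: 1 → 0
  bit 6: 1 → 0
  bit 7: 0 → 1
= 11110001


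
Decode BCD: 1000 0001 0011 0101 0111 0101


Each 4-bit group → digit:
  1000 → 8
  0001 → 1
  0011 → 3
  0101 → 5
  0111 → 7
  0101 → 5
= 813575


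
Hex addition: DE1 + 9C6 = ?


Align and add column by column (LSB to MSB, each column mod 16 with carry):
  0DE1
+ 09C6
  ----
  col 0: 1(1) + 6(6) + 0 (carry in) = 7 → 7(7), carry out 0
  col 1: E(14) + C(12) + 0 (carry in) = 26 → A(10), carry out 1
  col 2: D(13) + 9(9) + 1 (carry in) = 23 → 7(7), carry out 1
  col 3: 0(0) + 0(0) + 1 (carry in) = 1 → 1(1), carry out 0
Reading digits MSB→LSB: 17A7
Strip leading zeros: 17A7
= 0x17A7


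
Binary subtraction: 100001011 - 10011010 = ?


Align and subtract column by column (LSB to MSB, borrowing when needed):
  100001011
- 010011010
  ---------
  col 0: (1 - 0 borrow-in) - 0 → 1 - 0 = 1, borrow out 0
  col 1: (1 - 0 borrow-in) - 1 → 1 - 1 = 0, borrow out 0
  col 2: (0 - 0 borrow-in) - 0 → 0 - 0 = 0, borrow out 0
  col 3: (1 - 0 borrow-in) - 1 → 1 - 1 = 0, borrow out 0
  col 4: (0 - 0 borrow-in) - 1 → borrow from next column: (0+2) - 1 = 1, borrow out 1
  col 5: (0 - 1 borrow-in) - 0 → borrow from next column: (-1+2) - 0 = 1, borrow out 1
  col 6: (0 - 1 borrow-in) - 0 → borrow from next column: (-1+2) - 0 = 1, borrow out 1
  col 7: (0 - 1 borrow-in) - 1 → borrow from next column: (-1+2) - 1 = 0, borrow out 1
  col 8: (1 - 1 borrow-in) - 0 → 0 - 0 = 0, borrow out 0
Reading bits MSB→LSB: 001110001
Strip leading zeros: 1110001
= 1110001


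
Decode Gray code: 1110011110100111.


Gray code: 1110011110100111
MSB stays the same: 1
Each subsequent bit = prev_binary XOR current_gray:
  B[1] = 1 XOR 1 = 0
  B[2] = 0 XOR 1 = 1
  B[3] = 1 XOR 0 = 1
  B[4] = 1 XOR 0 = 1
  B[5] = 1 XOR 1 = 0
  B[6] = 0 XOR 1 = 1
  B[7] = 1 XOR 1 = 0
  B[8] = 0 XOR 1 = 1
  B[9] = 1 XOR 0 = 1
  B[10] = 1 XOR 1 = 0
  B[11] = 0 XOR 0 = 0
  B[12] = 0 XOR 0 = 0
  B[13] = 0 XOR 1 = 1
  B[14] = 1 XOR 1 = 0
  B[15] = 0 XOR 1 = 1
= 1011101011000101 (47813 decimal)


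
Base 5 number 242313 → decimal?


Positional values (base 5):
  3 × 5^0 = 3 × 1 = 3
  1 × 5^1 = 1 × 5 = 5
  3 × 5^2 = 3 × 25 = 75
  2 × 5^3 = 2 × 125 = 250
  4 × 5^4 = 4 × 625 = 2500
  2 × 5^5 = 2 × 3125 = 6250
Sum = 3 + 5 + 75 + 250 + 2500 + 6250
= 9083


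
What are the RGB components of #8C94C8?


Hex: #8C94C8
R = 8C₁₆ = 140
G = 94₁₆ = 148
B = C8₁₆ = 200
= RGB(140, 148, 200)


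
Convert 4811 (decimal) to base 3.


Divide by 3 repeatedly:
4811 ÷ 3 = 1603 remainder 2
1603 ÷ 3 = 534 remainder 1
534 ÷ 3 = 178 remainder 0
178 ÷ 3 = 59 remainder 1
59 ÷ 3 = 19 remainder 2
19 ÷ 3 = 6 remainder 1
6 ÷ 3 = 2 remainder 0
2 ÷ 3 = 0 remainder 2
Reading remainders bottom-up:
= 20121012


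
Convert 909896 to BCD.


Each digit → 4-bit binary:
  9 → 1001
  0 → 0000
  9 → 1001
  8 → 1000
  9 → 1001
  6 → 0110
= 1001 0000 1001 1000 1001 0110


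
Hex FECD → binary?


Each hex digit → 4 binary bits:
  F = 1111
  E = 1110
  C = 1100
  D = 1101
Concatenate: 1111 1110 1100 1101
= 1111111011001101


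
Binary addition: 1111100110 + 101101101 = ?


Align and add column by column (LSB to MSB, carry propagating):
  01111100110
+ 00101101101
  -----------
  col 0: 0 + 1 + 0 (carry in) = 1 → bit 1, carry out 0
  col 1: 1 + 0 + 0 (carry in) = 1 → bit 1, carry out 0
  col 2: 1 + 1 + 0 (carry in) = 2 → bit 0, carry out 1
  col 3: 0 + 1 + 1 (carry in) = 2 → bit 0, carry out 1
  col 4: 0 + 0 + 1 (carry in) = 1 → bit 1, carry out 0
  col 5: 1 + 1 + 0 (carry in) = 2 → bit 0, carry out 1
  col 6: 1 + 1 + 1 (carry in) = 3 → bit 1, carry out 1
  col 7: 1 + 0 + 1 (carry in) = 2 → bit 0, carry out 1
  col 8: 1 + 1 + 1 (carry in) = 3 → bit 1, carry out 1
  col 9: 1 + 0 + 1 (carry in) = 2 → bit 0, carry out 1
  col 10: 0 + 0 + 1 (carry in) = 1 → bit 1, carry out 0
Reading bits MSB→LSB: 10101010011
Strip leading zeros: 10101010011
= 10101010011


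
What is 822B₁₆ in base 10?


Positional values:
Position 0: B × 16^0 = 11 × 1 = 11
Position 1: 2 × 16^1 = 2 × 16 = 32
Position 2: 2 × 16^2 = 2 × 256 = 512
Position 3: 8 × 16^3 = 8 × 4096 = 32768
Sum = 11 + 32 + 512 + 32768
= 33323


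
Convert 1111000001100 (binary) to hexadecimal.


Group into 4-bit nibbles: 0001111000001100
  0001 = 1
  1110 = E
  0000 = 0
  1100 = C
= 0x1E0C


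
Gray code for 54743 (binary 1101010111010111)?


Binary: 1101010111010111
Gray code: G = B XOR (B >> 1)
B >> 1 = 0110101011101011
1101010111010111 XOR 0110101011101011:
  1 XOR 0 = 1
  1 XOR 1 = 0
  0 XOR 1 = 1
  1 XOR 0 = 1
  0 XOR 1 = 1
  1 XOR 0 = 1
  0 XOR 1 = 1
  1 XOR 0 = 1
  1 XOR 1 = 0
  1 XOR 1 = 0
  0 XOR 1 = 1
  1 XOR 0 = 1
  0 XOR 1 = 1
  1 XOR 0 = 1
  1 XOR 1 = 0
  1 XOR 1 = 0
= 1011111100111100


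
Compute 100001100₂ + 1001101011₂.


Align and add column by column (LSB to MSB, carry propagating):
  00100001100
+ 01001101011
  -----------
  col 0: 0 + 1 + 0 (carry in) = 1 → bit 1, carry out 0
  col 1: 0 + 1 + 0 (carry in) = 1 → bit 1, carry out 0
  col 2: 1 + 0 + 0 (carry in) = 1 → bit 1, carry out 0
  col 3: 1 + 1 + 0 (carry in) = 2 → bit 0, carry out 1
  col 4: 0 + 0 + 1 (carry in) = 1 → bit 1, carry out 0
  col 5: 0 + 1 + 0 (carry in) = 1 → bit 1, carry out 0
  col 6: 0 + 1 + 0 (carry in) = 1 → bit 1, carry out 0
  col 7: 0 + 0 + 0 (carry in) = 0 → bit 0, carry out 0
  col 8: 1 + 0 + 0 (carry in) = 1 → bit 1, carry out 0
  col 9: 0 + 1 + 0 (carry in) = 1 → bit 1, carry out 0
  col 10: 0 + 0 + 0 (carry in) = 0 → bit 0, carry out 0
Reading bits MSB→LSB: 01101110111
Strip leading zeros: 1101110111
= 1101110111


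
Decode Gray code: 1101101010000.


Gray code: 1101101010000
MSB stays the same: 1
Each subsequent bit = prev_binary XOR current_gray:
  B[1] = 1 XOR 1 = 0
  B[2] = 0 XOR 0 = 0
  B[3] = 0 XOR 1 = 1
  B[4] = 1 XOR 1 = 0
  B[5] = 0 XOR 0 = 0
  B[6] = 0 XOR 1 = 1
  B[7] = 1 XOR 0 = 1
  B[8] = 1 XOR 1 = 0
  B[9] = 0 XOR 0 = 0
  B[10] = 0 XOR 0 = 0
  B[11] = 0 XOR 0 = 0
  B[12] = 0 XOR 0 = 0
= 1001001100000 (4704 decimal)


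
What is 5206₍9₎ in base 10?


Positional values (base 9):
  6 × 9^0 = 6 × 1 = 6
  0 × 9^1 = 0 × 9 = 0
  2 × 9^2 = 2 × 81 = 162
  5 × 9^3 = 5 × 729 = 3645
Sum = 6 + 0 + 162 + 3645
= 3813


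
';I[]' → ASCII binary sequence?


String: ';I[]'  (4 characters)
Per-character ASCII lookup:
  ';': special character: ';' = 59 → 111011
  'I': uppercase starts at 65: 'I' = 65 + 8 = 73 → 1001001
  '[': special character: '[' = 91 → 1011011
  ']': special character: ']' = 93 → 1011101
= 111011 1001001 1011011 1011101


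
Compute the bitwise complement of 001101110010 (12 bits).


Original: 001101110010
Invert all bits:
  bit 0: 0 → 1
  bit 1: 0 → 1
  bit 2: 1 → 0
  bit 3: 1 → 0
  bit 4: 0 → 1
  bit 5: 1 → 0
  bit 6: 1 → 0
  bit 7: 1 → 0
  bit 8: 0 → 1
  bit 9: 0 → 1
  bit 10: 1 → 0
  bit 11: 0 → 1
= 110010001101


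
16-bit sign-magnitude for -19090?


Sign bit: 1 (negative)
Magnitude: 19090 = 100101010010010
= 1100101010010010


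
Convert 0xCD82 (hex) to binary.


Each hex digit → 4 binary bits:
  C = 1100
  D = 1101
  8 = 1000
  2 = 0010
Concatenate: 1100 1101 1000 0010
= 1100110110000010


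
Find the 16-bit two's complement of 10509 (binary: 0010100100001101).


Original: 0010100100001101
Step 1 - Invert all bits: 1101011011110010
Step 2 - Add 1: 1101011011110010 + 1
= 1101011011110011 (represents -10509)


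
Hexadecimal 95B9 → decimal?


Positional values:
Position 0: 9 × 16^0 = 9 × 1 = 9
Position 1: B × 16^1 = 11 × 16 = 176
Position 2: 5 × 16^2 = 5 × 256 = 1280
Position 3: 9 × 16^3 = 9 × 4096 = 36864
Sum = 9 + 176 + 1280 + 36864
= 38329


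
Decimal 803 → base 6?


Divide by 6 repeatedly:
803 ÷ 6 = 133 remainder 5
133 ÷ 6 = 22 remainder 1
22 ÷ 6 = 3 remainder 4
3 ÷ 6 = 0 remainder 3
Reading remainders bottom-up:
= 3415


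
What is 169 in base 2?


Divide by 2 repeatedly:
169 ÷ 2 = 84 remainder 1
84 ÷ 2 = 42 remainder 0
42 ÷ 2 = 21 remainder 0
21 ÷ 2 = 10 remainder 1
10 ÷ 2 = 5 remainder 0
5 ÷ 2 = 2 remainder 1
2 ÷ 2 = 1 remainder 0
1 ÷ 2 = 0 remainder 1
Reading remainders bottom-up:
= 10101001


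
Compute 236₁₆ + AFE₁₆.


Align and add column by column (LSB to MSB, each column mod 16 with carry):
  0236
+ 0AFE
  ----
  col 0: 6(6) + E(14) + 0 (carry in) = 20 → 4(4), carry out 1
  col 1: 3(3) + F(15) + 1 (carry in) = 19 → 3(3), carry out 1
  col 2: 2(2) + A(10) + 1 (carry in) = 13 → D(13), carry out 0
  col 3: 0(0) + 0(0) + 0 (carry in) = 0 → 0(0), carry out 0
Reading digits MSB→LSB: 0D34
Strip leading zeros: D34
= 0xD34


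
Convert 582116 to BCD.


Each digit → 4-bit binary:
  5 → 0101
  8 → 1000
  2 → 0010
  1 → 0001
  1 → 0001
  6 → 0110
= 0101 1000 0010 0001 0001 0110


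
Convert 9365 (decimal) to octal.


Divide by 8 repeatedly:
9365 ÷ 8 = 1170 remainder 5
1170 ÷ 8 = 146 remainder 2
146 ÷ 8 = 18 remainder 2
18 ÷ 8 = 2 remainder 2
2 ÷ 8 = 0 remainder 2
Reading remainders bottom-up:
= 0o22225


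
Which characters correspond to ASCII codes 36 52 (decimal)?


Codes (decimal): 36 52
Per-code ASCII lookup:
  36  (special character) → '$'
  52  (range 48-57: digits, 52 - 48 = 4) → '4'
= '$4'


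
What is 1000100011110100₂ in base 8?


Group into 3-bit groups: 001000100011110100
  001 = 1
  000 = 0
  100 = 4
  011 = 3
  110 = 6
  100 = 4
= 0o104364


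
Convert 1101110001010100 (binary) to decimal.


Positional values:
Bit 2: 1 × 2^2 = 4
Bit 4: 1 × 2^4 = 16
Bit 6: 1 × 2^6 = 64
Bit 10: 1 × 2^10 = 1024
Bit 11: 1 × 2^11 = 2048
Bit 12: 1 × 2^12 = 4096
Bit 14: 1 × 2^14 = 16384
Bit 15: 1 × 2^15 = 32768
Sum = 4 + 16 + 64 + 1024 + 2048 + 4096 + 16384 + 32768
= 56404


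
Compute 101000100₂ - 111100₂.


Align and subtract column by column (LSB to MSB, borrowing when needed):
  101000100
- 000111100
  ---------
  col 0: (0 - 0 borrow-in) - 0 → 0 - 0 = 0, borrow out 0
  col 1: (0 - 0 borrow-in) - 0 → 0 - 0 = 0, borrow out 0
  col 2: (1 - 0 borrow-in) - 1 → 1 - 1 = 0, borrow out 0
  col 3: (0 - 0 borrow-in) - 1 → borrow from next column: (0+2) - 1 = 1, borrow out 1
  col 4: (0 - 1 borrow-in) - 1 → borrow from next column: (-1+2) - 1 = 0, borrow out 1
  col 5: (0 - 1 borrow-in) - 1 → borrow from next column: (-1+2) - 1 = 0, borrow out 1
  col 6: (1 - 1 borrow-in) - 0 → 0 - 0 = 0, borrow out 0
  col 7: (0 - 0 borrow-in) - 0 → 0 - 0 = 0, borrow out 0
  col 8: (1 - 0 borrow-in) - 0 → 1 - 0 = 1, borrow out 0
Reading bits MSB→LSB: 100001000
Strip leading zeros: 100001000
= 100001000


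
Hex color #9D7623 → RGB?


Hex: #9D7623
R = 9D₁₆ = 157
G = 76₁₆ = 118
B = 23₁₆ = 35
= RGB(157, 118, 35)


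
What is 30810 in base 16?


Divide by 16 repeatedly:
30810 ÷ 16 = 1925 remainder 10 (A)
1925 ÷ 16 = 120 remainder 5 (5)
120 ÷ 16 = 7 remainder 8 (8)
7 ÷ 16 = 0 remainder 7 (7)
Reading remainders bottom-up:
= 0x785A


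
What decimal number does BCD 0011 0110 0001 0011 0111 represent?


Each 4-bit group → digit:
  0011 → 3
  0110 → 6
  0001 → 1
  0011 → 3
  0111 → 7
= 36137


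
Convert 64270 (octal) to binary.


Each octal digit → 3 binary bits:
  6 = 110
  4 = 100
  2 = 010
  7 = 111
  0 = 000
Concatenate: 110 100 010 111 000
= 110100010111000


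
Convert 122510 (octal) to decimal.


Positional values:
Position 0: 0 × 8^0 = 0
Position 1: 1 × 8^1 = 8
Position 2: 5 × 8^2 = 320
Position 3: 2 × 8^3 = 1024
Position 4: 2 × 8^4 = 8192
Position 5: 1 × 8^5 = 32768
Sum = 0 + 8 + 320 + 1024 + 8192 + 32768
= 42312


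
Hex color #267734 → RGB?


Hex: #267734
R = 26₁₆ = 38
G = 77₁₆ = 119
B = 34₁₆ = 52
= RGB(38, 119, 52)


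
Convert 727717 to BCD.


Each digit → 4-bit binary:
  7 → 0111
  2 → 0010
  7 → 0111
  7 → 0111
  1 → 0001
  7 → 0111
= 0111 0010 0111 0111 0001 0111


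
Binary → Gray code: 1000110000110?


Binary: 1000110000110
Gray code: G = B XOR (B >> 1)
B >> 1 = 0100011000011
1000110000110 XOR 0100011000011:
  1 XOR 0 = 1
  0 XOR 1 = 1
  0 XOR 0 = 0
  0 XOR 0 = 0
  1 XOR 0 = 1
  1 XOR 1 = 0
  0 XOR 1 = 1
  0 XOR 0 = 0
  0 XOR 0 = 0
  0 XOR 0 = 0
  1 XOR 0 = 1
  1 XOR 1 = 0
  0 XOR 1 = 1
= 1100101000101


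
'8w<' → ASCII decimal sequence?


String: '8w<'  (3 characters)
Per-character ASCII lookup:
  '8': digits start at 48: '8' = 48 + 8 = 56
  'w': lowercase starts at 97: 'w' = 97 + 22 = 119
  '<': special character: '<' = 60
= 56 119 60


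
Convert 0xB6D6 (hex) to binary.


Each hex digit → 4 binary bits:
  B = 1011
  6 = 0110
  D = 1101
  6 = 0110
Concatenate: 1011 0110 1101 0110
= 1011011011010110


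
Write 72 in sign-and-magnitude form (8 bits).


Sign bit: 0 (positive)
Magnitude: 72 = 1001000
= 01001000


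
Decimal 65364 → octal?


Divide by 8 repeatedly:
65364 ÷ 8 = 8170 remainder 4
8170 ÷ 8 = 1021 remainder 2
1021 ÷ 8 = 127 remainder 5
127 ÷ 8 = 15 remainder 7
15 ÷ 8 = 1 remainder 7
1 ÷ 8 = 0 remainder 1
Reading remainders bottom-up:
= 0o177524


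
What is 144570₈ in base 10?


Positional values:
Position 0: 0 × 8^0 = 0
Position 1: 7 × 8^1 = 56
Position 2: 5 × 8^2 = 320
Position 3: 4 × 8^3 = 2048
Position 4: 4 × 8^4 = 16384
Position 5: 1 × 8^5 = 32768
Sum = 0 + 56 + 320 + 2048 + 16384 + 32768
= 51576


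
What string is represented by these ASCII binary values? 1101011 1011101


Codes (binary): 1101011 1011101
Per-code ASCII lookup:
  1101011 = 107  (range 97-122: lowercase, 107 - 97 = 10) → 'k'
  1011101 = 93  (special character) → ']'
= 'k]'


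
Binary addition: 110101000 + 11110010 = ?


Align and add column by column (LSB to MSB, carry propagating):
  0110101000
+ 0011110010
  ----------
  col 0: 0 + 0 + 0 (carry in) = 0 → bit 0, carry out 0
  col 1: 0 + 1 + 0 (carry in) = 1 → bit 1, carry out 0
  col 2: 0 + 0 + 0 (carry in) = 0 → bit 0, carry out 0
  col 3: 1 + 0 + 0 (carry in) = 1 → bit 1, carry out 0
  col 4: 0 + 1 + 0 (carry in) = 1 → bit 1, carry out 0
  col 5: 1 + 1 + 0 (carry in) = 2 → bit 0, carry out 1
  col 6: 0 + 1 + 1 (carry in) = 2 → bit 0, carry out 1
  col 7: 1 + 1 + 1 (carry in) = 3 → bit 1, carry out 1
  col 8: 1 + 0 + 1 (carry in) = 2 → bit 0, carry out 1
  col 9: 0 + 0 + 1 (carry in) = 1 → bit 1, carry out 0
Reading bits MSB→LSB: 1010011010
Strip leading zeros: 1010011010
= 1010011010


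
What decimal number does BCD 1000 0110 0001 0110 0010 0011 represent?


Each 4-bit group → digit:
  1000 → 8
  0110 → 6
  0001 → 1
  0110 → 6
  0010 → 2
  0011 → 3
= 861623


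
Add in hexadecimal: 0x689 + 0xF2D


Align and add column by column (LSB to MSB, each column mod 16 with carry):
  0689
+ 0F2D
  ----
  col 0: 9(9) + D(13) + 0 (carry in) = 22 → 6(6), carry out 1
  col 1: 8(8) + 2(2) + 1 (carry in) = 11 → B(11), carry out 0
  col 2: 6(6) + F(15) + 0 (carry in) = 21 → 5(5), carry out 1
  col 3: 0(0) + 0(0) + 1 (carry in) = 1 → 1(1), carry out 0
Reading digits MSB→LSB: 15B6
Strip leading zeros: 15B6
= 0x15B6


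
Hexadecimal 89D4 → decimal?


Positional values:
Position 0: 4 × 16^0 = 4 × 1 = 4
Position 1: D × 16^1 = 13 × 16 = 208
Position 2: 9 × 16^2 = 9 × 256 = 2304
Position 3: 8 × 16^3 = 8 × 4096 = 32768
Sum = 4 + 208 + 2304 + 32768
= 35284


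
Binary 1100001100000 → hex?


Group into 4-bit nibbles: 0001100001100000
  0001 = 1
  1000 = 8
  0110 = 6
  0000 = 0
= 0x1860


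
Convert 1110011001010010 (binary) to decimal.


Positional values:
Bit 1: 1 × 2^1 = 2
Bit 4: 1 × 2^4 = 16
Bit 6: 1 × 2^6 = 64
Bit 9: 1 × 2^9 = 512
Bit 10: 1 × 2^10 = 1024
Bit 13: 1 × 2^13 = 8192
Bit 14: 1 × 2^14 = 16384
Bit 15: 1 × 2^15 = 32768
Sum = 2 + 16 + 64 + 512 + 1024 + 8192 + 16384 + 32768
= 58962


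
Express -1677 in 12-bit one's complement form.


Original: 011010001101
Invert all bits:
  bit 0: 0 → 1
  bit 1: 1 → 0
  bit 2: 1 → 0
  bit 3: 0 → 1
  bit 4: 1 → 0
  bit 5: 0 → 1
  bit 6: 0 → 1
  bit 7: 0 → 1
  bit 8: 1 → 0
  bit 9: 1 → 0
  bit 10: 0 → 1
  bit 11: 1 → 0
= 100101110010


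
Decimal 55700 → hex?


Divide by 16 repeatedly:
55700 ÷ 16 = 3481 remainder 4 (4)
3481 ÷ 16 = 217 remainder 9 (9)
217 ÷ 16 = 13 remainder 9 (9)
13 ÷ 16 = 0 remainder 13 (D)
Reading remainders bottom-up:
= 0xD994


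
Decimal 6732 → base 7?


Divide by 7 repeatedly:
6732 ÷ 7 = 961 remainder 5
961 ÷ 7 = 137 remainder 2
137 ÷ 7 = 19 remainder 4
19 ÷ 7 = 2 remainder 5
2 ÷ 7 = 0 remainder 2
Reading remainders bottom-up:
= 25425


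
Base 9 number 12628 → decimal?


Positional values (base 9):
  8 × 9^0 = 8 × 1 = 8
  2 × 9^1 = 2 × 9 = 18
  6 × 9^2 = 6 × 81 = 486
  2 × 9^3 = 2 × 729 = 1458
  1 × 9^4 = 1 × 6561 = 6561
Sum = 8 + 18 + 486 + 1458 + 6561
= 8531


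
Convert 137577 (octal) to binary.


Each octal digit → 3 binary bits:
  1 = 001
  3 = 011
  7 = 111
  5 = 101
  7 = 111
  7 = 111
Concatenate: 001 011 111 101 111 111
= 001011111101111111


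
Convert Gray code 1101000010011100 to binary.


Gray code: 1101000010011100
MSB stays the same: 1
Each subsequent bit = prev_binary XOR current_gray:
  B[1] = 1 XOR 1 = 0
  B[2] = 0 XOR 0 = 0
  B[3] = 0 XOR 1 = 1
  B[4] = 1 XOR 0 = 1
  B[5] = 1 XOR 0 = 1
  B[6] = 1 XOR 0 = 1
  B[7] = 1 XOR 0 = 1
  B[8] = 1 XOR 1 = 0
  B[9] = 0 XOR 0 = 0
  B[10] = 0 XOR 0 = 0
  B[11] = 0 XOR 1 = 1
  B[12] = 1 XOR 1 = 0
  B[13] = 0 XOR 1 = 1
  B[14] = 1 XOR 0 = 1
  B[15] = 1 XOR 0 = 1
= 1001111100010111 (40727 decimal)


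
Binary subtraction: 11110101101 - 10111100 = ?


Align and subtract column by column (LSB to MSB, borrowing when needed):
  11110101101
- 00010111100
  -----------
  col 0: (1 - 0 borrow-in) - 0 → 1 - 0 = 1, borrow out 0
  col 1: (0 - 0 borrow-in) - 0 → 0 - 0 = 0, borrow out 0
  col 2: (1 - 0 borrow-in) - 1 → 1 - 1 = 0, borrow out 0
  col 3: (1 - 0 borrow-in) - 1 → 1 - 1 = 0, borrow out 0
  col 4: (0 - 0 borrow-in) - 1 → borrow from next column: (0+2) - 1 = 1, borrow out 1
  col 5: (1 - 1 borrow-in) - 1 → borrow from next column: (0+2) - 1 = 1, borrow out 1
  col 6: (0 - 1 borrow-in) - 0 → borrow from next column: (-1+2) - 0 = 1, borrow out 1
  col 7: (1 - 1 borrow-in) - 1 → borrow from next column: (0+2) - 1 = 1, borrow out 1
  col 8: (1 - 1 borrow-in) - 0 → 0 - 0 = 0, borrow out 0
  col 9: (1 - 0 borrow-in) - 0 → 1 - 0 = 1, borrow out 0
  col 10: (1 - 0 borrow-in) - 0 → 1 - 0 = 1, borrow out 0
Reading bits MSB→LSB: 11011110001
Strip leading zeros: 11011110001
= 11011110001


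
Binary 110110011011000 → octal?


Group into 3-bit groups: 110110011011000
  110 = 6
  110 = 6
  011 = 3
  011 = 3
  000 = 0
= 0o66330


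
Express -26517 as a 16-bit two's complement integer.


Original: 0110011110010101
Step 1 - Invert all bits: 1001100001101010
Step 2 - Add 1: 1001100001101010 + 1
= 1001100001101011 (represents -26517)


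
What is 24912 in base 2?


Divide by 2 repeatedly:
24912 ÷ 2 = 12456 remainder 0
12456 ÷ 2 = 6228 remainder 0
6228 ÷ 2 = 3114 remainder 0
3114 ÷ 2 = 1557 remainder 0
1557 ÷ 2 = 778 remainder 1
778 ÷ 2 = 389 remainder 0
389 ÷ 2 = 194 remainder 1
194 ÷ 2 = 97 remainder 0
97 ÷ 2 = 48 remainder 1
48 ÷ 2 = 24 remainder 0
24 ÷ 2 = 12 remainder 0
12 ÷ 2 = 6 remainder 0
6 ÷ 2 = 3 remainder 0
3 ÷ 2 = 1 remainder 1
1 ÷ 2 = 0 remainder 1
Reading remainders bottom-up:
= 110000101010000


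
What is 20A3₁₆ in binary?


Each hex digit → 4 binary bits:
  2 = 0010
  0 = 0000
  A = 1010
  3 = 0011
Concatenate: 0010 0000 1010 0011
= 0010000010100011


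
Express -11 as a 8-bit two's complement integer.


Original: 00001011
Step 1 - Invert all bits: 11110100
Step 2 - Add 1: 11110100 + 1
= 11110101 (represents -11)


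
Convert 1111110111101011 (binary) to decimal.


Positional values:
Bit 0: 1 × 2^0 = 1
Bit 1: 1 × 2^1 = 2
Bit 3: 1 × 2^3 = 8
Bit 5: 1 × 2^5 = 32
Bit 6: 1 × 2^6 = 64
Bit 7: 1 × 2^7 = 128
Bit 8: 1 × 2^8 = 256
Bit 10: 1 × 2^10 = 1024
Bit 11: 1 × 2^11 = 2048
Bit 12: 1 × 2^12 = 4096
Bit 13: 1 × 2^13 = 8192
Bit 14: 1 × 2^14 = 16384
Bit 15: 1 × 2^15 = 32768
Sum = 1 + 2 + 8 + 32 + 64 + 128 + 256 + 1024 + 2048 + 4096 + 8192 + 16384 + 32768
= 65003


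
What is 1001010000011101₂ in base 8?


Group into 3-bit groups: 001001010000011101
  001 = 1
  001 = 1
  010 = 2
  000 = 0
  011 = 3
  101 = 5
= 0o112035


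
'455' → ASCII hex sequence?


String: '455'  (3 characters)
Per-character ASCII lookup:
  '4': digits start at 48: '4' = 48 + 4 = 52 → 0x34
  '5': digits start at 48: '5' = 48 + 5 = 53 → 0x35
  '5': digits start at 48: '5' = 48 + 5 = 53 → 0x35
= 0x34 0x35 0x35


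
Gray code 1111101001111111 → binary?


Gray code: 1111101001111111
MSB stays the same: 1
Each subsequent bit = prev_binary XOR current_gray:
  B[1] = 1 XOR 1 = 0
  B[2] = 0 XOR 1 = 1
  B[3] = 1 XOR 1 = 0
  B[4] = 0 XOR 1 = 1
  B[5] = 1 XOR 0 = 1
  B[6] = 1 XOR 1 = 0
  B[7] = 0 XOR 0 = 0
  B[8] = 0 XOR 0 = 0
  B[9] = 0 XOR 1 = 1
  B[10] = 1 XOR 1 = 0
  B[11] = 0 XOR 1 = 1
  B[12] = 1 XOR 1 = 0
  B[13] = 0 XOR 1 = 1
  B[14] = 1 XOR 1 = 0
  B[15] = 0 XOR 1 = 1
= 1010110001010101 (44117 decimal)


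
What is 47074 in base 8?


Divide by 8 repeatedly:
47074 ÷ 8 = 5884 remainder 2
5884 ÷ 8 = 735 remainder 4
735 ÷ 8 = 91 remainder 7
91 ÷ 8 = 11 remainder 3
11 ÷ 8 = 1 remainder 3
1 ÷ 8 = 0 remainder 1
Reading remainders bottom-up:
= 0o133742


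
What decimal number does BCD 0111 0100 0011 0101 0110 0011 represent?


Each 4-bit group → digit:
  0111 → 7
  0100 → 4
  0011 → 3
  0101 → 5
  0110 → 6
  0011 → 3
= 743563


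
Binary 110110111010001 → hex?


Group into 4-bit nibbles: 0110110111010001
  0110 = 6
  1101 = D
  1101 = D
  0001 = 1
= 0x6DD1


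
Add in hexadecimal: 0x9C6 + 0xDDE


Align and add column by column (LSB to MSB, each column mod 16 with carry):
  09C6
+ 0DDE
  ----
  col 0: 6(6) + E(14) + 0 (carry in) = 20 → 4(4), carry out 1
  col 1: C(12) + D(13) + 1 (carry in) = 26 → A(10), carry out 1
  col 2: 9(9) + D(13) + 1 (carry in) = 23 → 7(7), carry out 1
  col 3: 0(0) + 0(0) + 1 (carry in) = 1 → 1(1), carry out 0
Reading digits MSB→LSB: 17A4
Strip leading zeros: 17A4
= 0x17A4


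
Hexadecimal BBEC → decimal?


Positional values:
Position 0: C × 16^0 = 12 × 1 = 12
Position 1: E × 16^1 = 14 × 16 = 224
Position 2: B × 16^2 = 11 × 256 = 2816
Position 3: B × 16^3 = 11 × 4096 = 45056
Sum = 12 + 224 + 2816 + 45056
= 48108


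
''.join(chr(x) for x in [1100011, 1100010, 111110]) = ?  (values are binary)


Codes (binary): 1100011 1100010 111110
Per-code ASCII lookup:
  1100011 = 99  (range 97-122: lowercase, 99 - 97 = 2) → 'c'
  1100010 = 98  (range 97-122: lowercase, 98 - 97 = 1) → 'b'
  111110 = 62  (special character) → '>'
= 'cb>'


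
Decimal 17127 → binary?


Divide by 2 repeatedly:
17127 ÷ 2 = 8563 remainder 1
8563 ÷ 2 = 4281 remainder 1
4281 ÷ 2 = 2140 remainder 1
2140 ÷ 2 = 1070 remainder 0
1070 ÷ 2 = 535 remainder 0
535 ÷ 2 = 267 remainder 1
267 ÷ 2 = 133 remainder 1
133 ÷ 2 = 66 remainder 1
66 ÷ 2 = 33 remainder 0
33 ÷ 2 = 16 remainder 1
16 ÷ 2 = 8 remainder 0
8 ÷ 2 = 4 remainder 0
4 ÷ 2 = 2 remainder 0
2 ÷ 2 = 1 remainder 0
1 ÷ 2 = 0 remainder 1
Reading remainders bottom-up:
= 100001011100111


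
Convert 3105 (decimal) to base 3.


Divide by 3 repeatedly:
3105 ÷ 3 = 1035 remainder 0
1035 ÷ 3 = 345 remainder 0
345 ÷ 3 = 115 remainder 0
115 ÷ 3 = 38 remainder 1
38 ÷ 3 = 12 remainder 2
12 ÷ 3 = 4 remainder 0
4 ÷ 3 = 1 remainder 1
1 ÷ 3 = 0 remainder 1
Reading remainders bottom-up:
= 11021000


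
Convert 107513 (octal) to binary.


Each octal digit → 3 binary bits:
  1 = 001
  0 = 000
  7 = 111
  5 = 101
  1 = 001
  3 = 011
Concatenate: 001 000 111 101 001 011
= 001000111101001011


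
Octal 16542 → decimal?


Positional values:
Position 0: 2 × 8^0 = 2
Position 1: 4 × 8^1 = 32
Position 2: 5 × 8^2 = 320
Position 3: 6 × 8^3 = 3072
Position 4: 1 × 8^4 = 4096
Sum = 2 + 32 + 320 + 3072 + 4096
= 7522


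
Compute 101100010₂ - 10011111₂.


Align and subtract column by column (LSB to MSB, borrowing when needed):
  101100010
- 010011111
  ---------
  col 0: (0 - 0 borrow-in) - 1 → borrow from next column: (0+2) - 1 = 1, borrow out 1
  col 1: (1 - 1 borrow-in) - 1 → borrow from next column: (0+2) - 1 = 1, borrow out 1
  col 2: (0 - 1 borrow-in) - 1 → borrow from next column: (-1+2) - 1 = 0, borrow out 1
  col 3: (0 - 1 borrow-in) - 1 → borrow from next column: (-1+2) - 1 = 0, borrow out 1
  col 4: (0 - 1 borrow-in) - 1 → borrow from next column: (-1+2) - 1 = 0, borrow out 1
  col 5: (1 - 1 borrow-in) - 0 → 0 - 0 = 0, borrow out 0
  col 6: (1 - 0 borrow-in) - 0 → 1 - 0 = 1, borrow out 0
  col 7: (0 - 0 borrow-in) - 1 → borrow from next column: (0+2) - 1 = 1, borrow out 1
  col 8: (1 - 1 borrow-in) - 0 → 0 - 0 = 0, borrow out 0
Reading bits MSB→LSB: 011000011
Strip leading zeros: 11000011
= 11000011


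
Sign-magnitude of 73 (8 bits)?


Sign bit: 0 (positive)
Magnitude: 73 = 1001001
= 01001001


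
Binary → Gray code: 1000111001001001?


Binary: 1000111001001001
Gray code: G = B XOR (B >> 1)
B >> 1 = 0100011100100100
1000111001001001 XOR 0100011100100100:
  1 XOR 0 = 1
  0 XOR 1 = 1
  0 XOR 0 = 0
  0 XOR 0 = 0
  1 XOR 0 = 1
  1 XOR 1 = 0
  1 XOR 1 = 0
  0 XOR 1 = 1
  0 XOR 0 = 0
  1 XOR 0 = 1
  0 XOR 1 = 1
  0 XOR 0 = 0
  1 XOR 0 = 1
  0 XOR 1 = 1
  0 XOR 0 = 0
  1 XOR 0 = 1
= 1100100101101101


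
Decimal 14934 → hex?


Divide by 16 repeatedly:
14934 ÷ 16 = 933 remainder 6 (6)
933 ÷ 16 = 58 remainder 5 (5)
58 ÷ 16 = 3 remainder 10 (A)
3 ÷ 16 = 0 remainder 3 (3)
Reading remainders bottom-up:
= 0x3A56


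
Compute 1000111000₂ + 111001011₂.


Align and add column by column (LSB to MSB, carry propagating):
  01000111000
+ 00111001011
  -----------
  col 0: 0 + 1 + 0 (carry in) = 1 → bit 1, carry out 0
  col 1: 0 + 1 + 0 (carry in) = 1 → bit 1, carry out 0
  col 2: 0 + 0 + 0 (carry in) = 0 → bit 0, carry out 0
  col 3: 1 + 1 + 0 (carry in) = 2 → bit 0, carry out 1
  col 4: 1 + 0 + 1 (carry in) = 2 → bit 0, carry out 1
  col 5: 1 + 0 + 1 (carry in) = 2 → bit 0, carry out 1
  col 6: 0 + 1 + 1 (carry in) = 2 → bit 0, carry out 1
  col 7: 0 + 1 + 1 (carry in) = 2 → bit 0, carry out 1
  col 8: 0 + 1 + 1 (carry in) = 2 → bit 0, carry out 1
  col 9: 1 + 0 + 1 (carry in) = 2 → bit 0, carry out 1
  col 10: 0 + 0 + 1 (carry in) = 1 → bit 1, carry out 0
Reading bits MSB→LSB: 10000000011
Strip leading zeros: 10000000011
= 10000000011


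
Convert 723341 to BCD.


Each digit → 4-bit binary:
  7 → 0111
  2 → 0010
  3 → 0011
  3 → 0011
  4 → 0100
  1 → 0001
= 0111 0010 0011 0011 0100 0001


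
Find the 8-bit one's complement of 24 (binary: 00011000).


Original: 00011000
Invert all bits:
  bit 0: 0 → 1
  bit 1: 0 → 1
  bit 2: 0 → 1
  bit 3: 1 → 0
  bit 4: 1 → 0
  bit 5: 0 → 1
  bit 6: 0 → 1
  bit 7: 0 → 1
= 11100111


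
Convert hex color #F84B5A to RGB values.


Hex: #F84B5A
R = F8₁₆ = 248
G = 4B₁₆ = 75
B = 5A₁₆ = 90
= RGB(248, 75, 90)


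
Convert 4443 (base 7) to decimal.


Positional values (base 7):
  3 × 7^0 = 3 × 1 = 3
  4 × 7^1 = 4 × 7 = 28
  4 × 7^2 = 4 × 49 = 196
  4 × 7^3 = 4 × 343 = 1372
Sum = 3 + 28 + 196 + 1372
= 1599


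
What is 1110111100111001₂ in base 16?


Group into 4-bit nibbles: 1110111100111001
  1110 = E
  1111 = F
  0011 = 3
  1001 = 9
= 0xEF39


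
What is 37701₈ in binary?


Each octal digit → 3 binary bits:
  3 = 011
  7 = 111
  7 = 111
  0 = 000
  1 = 001
Concatenate: 011 111 111 000 001
= 011111111000001


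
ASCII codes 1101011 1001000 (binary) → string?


Codes (binary): 1101011 1001000
Per-code ASCII lookup:
  1101011 = 107  (range 97-122: lowercase, 107 - 97 = 10) → 'k'
  1001000 = 72  (range 65-90: uppercase, 72 - 65 = 7) → 'H'
= 'kH'


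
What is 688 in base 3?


Divide by 3 repeatedly:
688 ÷ 3 = 229 remainder 1
229 ÷ 3 = 76 remainder 1
76 ÷ 3 = 25 remainder 1
25 ÷ 3 = 8 remainder 1
8 ÷ 3 = 2 remainder 2
2 ÷ 3 = 0 remainder 2
Reading remainders bottom-up:
= 221111


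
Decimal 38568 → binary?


Divide by 2 repeatedly:
38568 ÷ 2 = 19284 remainder 0
19284 ÷ 2 = 9642 remainder 0
9642 ÷ 2 = 4821 remainder 0
4821 ÷ 2 = 2410 remainder 1
2410 ÷ 2 = 1205 remainder 0
1205 ÷ 2 = 602 remainder 1
602 ÷ 2 = 301 remainder 0
301 ÷ 2 = 150 remainder 1
150 ÷ 2 = 75 remainder 0
75 ÷ 2 = 37 remainder 1
37 ÷ 2 = 18 remainder 1
18 ÷ 2 = 9 remainder 0
9 ÷ 2 = 4 remainder 1
4 ÷ 2 = 2 remainder 0
2 ÷ 2 = 1 remainder 0
1 ÷ 2 = 0 remainder 1
Reading remainders bottom-up:
= 1001011010101000


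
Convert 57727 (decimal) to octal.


Divide by 8 repeatedly:
57727 ÷ 8 = 7215 remainder 7
7215 ÷ 8 = 901 remainder 7
901 ÷ 8 = 112 remainder 5
112 ÷ 8 = 14 remainder 0
14 ÷ 8 = 1 remainder 6
1 ÷ 8 = 0 remainder 1
Reading remainders bottom-up:
= 0o160577


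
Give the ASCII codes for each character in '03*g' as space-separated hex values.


String: '03*g'  (4 characters)
Per-character ASCII lookup:
  '0': digits start at 48: '0' = 48 + 0 = 48 → 0x30
  '3': digits start at 48: '3' = 48 + 3 = 51 → 0x33
  '*': special character: '*' = 42 → 0x2A
  'g': lowercase starts at 97: 'g' = 97 + 6 = 103 → 0x67
= 0x30 0x33 0x2A 0x67


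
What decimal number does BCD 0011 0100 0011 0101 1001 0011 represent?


Each 4-bit group → digit:
  0011 → 3
  0100 → 4
  0011 → 3
  0101 → 5
  1001 → 9
  0011 → 3
= 343593


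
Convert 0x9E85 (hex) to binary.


Each hex digit → 4 binary bits:
  9 = 1001
  E = 1110
  8 = 1000
  5 = 0101
Concatenate: 1001 1110 1000 0101
= 1001111010000101


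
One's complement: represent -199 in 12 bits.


Original: 000011000111
Invert all bits:
  bit 0: 0 → 1
  bit 1: 0 → 1
  bit 2: 0 → 1
  bit 3: 0 → 1
  bit 4: 1 → 0
  bit 5: 1 → 0
  bit 6: 0 → 1
  bit 7: 0 → 1
  bit 8: 0 → 1
  bit 9: 1 → 0
  bit 10: 1 → 0
  bit 11: 1 → 0
= 111100111000


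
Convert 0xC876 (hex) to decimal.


Positional values:
Position 0: 6 × 16^0 = 6 × 1 = 6
Position 1: 7 × 16^1 = 7 × 16 = 112
Position 2: 8 × 16^2 = 8 × 256 = 2048
Position 3: C × 16^3 = 12 × 4096 = 49152
Sum = 6 + 112 + 2048 + 49152
= 51318


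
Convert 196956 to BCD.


Each digit → 4-bit binary:
  1 → 0001
  9 → 1001
  6 → 0110
  9 → 1001
  5 → 0101
  6 → 0110
= 0001 1001 0110 1001 0101 0110


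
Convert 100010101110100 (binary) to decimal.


Positional values:
Bit 2: 1 × 2^2 = 4
Bit 4: 1 × 2^4 = 16
Bit 5: 1 × 2^5 = 32
Bit 6: 1 × 2^6 = 64
Bit 8: 1 × 2^8 = 256
Bit 10: 1 × 2^10 = 1024
Bit 14: 1 × 2^14 = 16384
Sum = 4 + 16 + 32 + 64 + 256 + 1024 + 16384
= 17780


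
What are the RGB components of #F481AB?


Hex: #F481AB
R = F4₁₆ = 244
G = 81₁₆ = 129
B = AB₁₆ = 171
= RGB(244, 129, 171)


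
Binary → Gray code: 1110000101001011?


Binary: 1110000101001011
Gray code: G = B XOR (B >> 1)
B >> 1 = 0111000010100101
1110000101001011 XOR 0111000010100101:
  1 XOR 0 = 1
  1 XOR 1 = 0
  1 XOR 1 = 0
  0 XOR 1 = 1
  0 XOR 0 = 0
  0 XOR 0 = 0
  0 XOR 0 = 0
  1 XOR 0 = 1
  0 XOR 1 = 1
  1 XOR 0 = 1
  0 XOR 1 = 1
  0 XOR 0 = 0
  1 XOR 0 = 1
  0 XOR 1 = 1
  1 XOR 0 = 1
  1 XOR 1 = 0
= 1001000111101110


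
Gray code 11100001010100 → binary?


Gray code: 11100001010100
MSB stays the same: 1
Each subsequent bit = prev_binary XOR current_gray:
  B[1] = 1 XOR 1 = 0
  B[2] = 0 XOR 1 = 1
  B[3] = 1 XOR 0 = 1
  B[4] = 1 XOR 0 = 1
  B[5] = 1 XOR 0 = 1
  B[6] = 1 XOR 0 = 1
  B[7] = 1 XOR 1 = 0
  B[8] = 0 XOR 0 = 0
  B[9] = 0 XOR 1 = 1
  B[10] = 1 XOR 0 = 1
  B[11] = 1 XOR 1 = 0
  B[12] = 0 XOR 0 = 0
  B[13] = 0 XOR 0 = 0
= 10111110011000 (12184 decimal)


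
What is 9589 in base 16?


Divide by 16 repeatedly:
9589 ÷ 16 = 599 remainder 5 (5)
599 ÷ 16 = 37 remainder 7 (7)
37 ÷ 16 = 2 remainder 5 (5)
2 ÷ 16 = 0 remainder 2 (2)
Reading remainders bottom-up:
= 0x2575


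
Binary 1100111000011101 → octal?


Group into 3-bit groups: 001100111000011101
  001 = 1
  100 = 4
  111 = 7
  000 = 0
  011 = 3
  101 = 5
= 0o147035


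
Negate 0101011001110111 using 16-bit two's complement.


Original: 0101011001110111
Step 1 - Invert all bits: 1010100110001000
Step 2 - Add 1: 1010100110001000 + 1
= 1010100110001001 (represents -22135)


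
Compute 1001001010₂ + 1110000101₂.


Align and add column by column (LSB to MSB, carry propagating):
  01001001010
+ 01110000101
  -----------
  col 0: 0 + 1 + 0 (carry in) = 1 → bit 1, carry out 0
  col 1: 1 + 0 + 0 (carry in) = 1 → bit 1, carry out 0
  col 2: 0 + 1 + 0 (carry in) = 1 → bit 1, carry out 0
  col 3: 1 + 0 + 0 (carry in) = 1 → bit 1, carry out 0
  col 4: 0 + 0 + 0 (carry in) = 0 → bit 0, carry out 0
  col 5: 0 + 0 + 0 (carry in) = 0 → bit 0, carry out 0
  col 6: 1 + 0 + 0 (carry in) = 1 → bit 1, carry out 0
  col 7: 0 + 1 + 0 (carry in) = 1 → bit 1, carry out 0
  col 8: 0 + 1 + 0 (carry in) = 1 → bit 1, carry out 0
  col 9: 1 + 1 + 0 (carry in) = 2 → bit 0, carry out 1
  col 10: 0 + 0 + 1 (carry in) = 1 → bit 1, carry out 0
Reading bits MSB→LSB: 10111001111
Strip leading zeros: 10111001111
= 10111001111


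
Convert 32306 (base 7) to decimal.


Positional values (base 7):
  6 × 7^0 = 6 × 1 = 6
  0 × 7^1 = 0 × 7 = 0
  3 × 7^2 = 3 × 49 = 147
  2 × 7^3 = 2 × 343 = 686
  3 × 7^4 = 3 × 2401 = 7203
Sum = 6 + 0 + 147 + 686 + 7203
= 8042


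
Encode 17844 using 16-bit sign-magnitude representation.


Sign bit: 0 (positive)
Magnitude: 17844 = 100010110110100
= 0100010110110100


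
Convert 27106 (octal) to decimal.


Positional values:
Position 0: 6 × 8^0 = 6
Position 1: 0 × 8^1 = 0
Position 2: 1 × 8^2 = 64
Position 3: 7 × 8^3 = 3584
Position 4: 2 × 8^4 = 8192
Sum = 6 + 0 + 64 + 3584 + 8192
= 11846


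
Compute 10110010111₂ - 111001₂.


Align and subtract column by column (LSB to MSB, borrowing when needed):
  10110010111
- 00000111001
  -----------
  col 0: (1 - 0 borrow-in) - 1 → 1 - 1 = 0, borrow out 0
  col 1: (1 - 0 borrow-in) - 0 → 1 - 0 = 1, borrow out 0
  col 2: (1 - 0 borrow-in) - 0 → 1 - 0 = 1, borrow out 0
  col 3: (0 - 0 borrow-in) - 1 → borrow from next column: (0+2) - 1 = 1, borrow out 1
  col 4: (1 - 1 borrow-in) - 1 → borrow from next column: (0+2) - 1 = 1, borrow out 1
  col 5: (0 - 1 borrow-in) - 1 → borrow from next column: (-1+2) - 1 = 0, borrow out 1
  col 6: (0 - 1 borrow-in) - 0 → borrow from next column: (-1+2) - 0 = 1, borrow out 1
  col 7: (1 - 1 borrow-in) - 0 → 0 - 0 = 0, borrow out 0
  col 8: (1 - 0 borrow-in) - 0 → 1 - 0 = 1, borrow out 0
  col 9: (0 - 0 borrow-in) - 0 → 0 - 0 = 0, borrow out 0
  col 10: (1 - 0 borrow-in) - 0 → 1 - 0 = 1, borrow out 0
Reading bits MSB→LSB: 10101011110
Strip leading zeros: 10101011110
= 10101011110
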